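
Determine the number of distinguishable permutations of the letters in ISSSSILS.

The 8 letters of ISSSSILS have repeats: I appearing twice and S appearing 5 times.
Dividing 8! = 40320 by 5!·2! = 240 for the repeated letters gives 168.

168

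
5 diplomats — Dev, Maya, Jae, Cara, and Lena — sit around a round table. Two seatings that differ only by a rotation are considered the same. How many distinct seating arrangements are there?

Fix one person's seat to break rotational symmetry; the remaining 4 people can be arranged in (4)! = 24 ways.

24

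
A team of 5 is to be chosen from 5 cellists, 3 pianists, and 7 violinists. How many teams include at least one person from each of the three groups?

1925

Total 5-person selections from all 15: C(15,5) = 3003.
Selections missing a whole group: no cellists → C(10,5) = 252; no pianists → C(12,5) = 792; no violinists → C(8,5) = 56.
Add back selections omitting two groups (i.e. drawn from a single group): C(5,5) + C(3,5) + C(7,5) = 22.
By inclusion–exclusion: 3003 − 1100 + 22 = 1925.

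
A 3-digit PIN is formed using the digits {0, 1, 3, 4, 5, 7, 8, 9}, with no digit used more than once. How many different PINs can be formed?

With no repetition, fill the 3 digits in order: 8 choices, then 7, down to 6.
8 × 7 × 6 = 336.

336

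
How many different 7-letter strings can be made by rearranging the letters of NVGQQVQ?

420

NVGQQVQ has 7 letters with Q appearing 3 times and V appearing twice.
Dividing 7! = 5040 by 3!·2! = 12 for the repeated letters gives 420.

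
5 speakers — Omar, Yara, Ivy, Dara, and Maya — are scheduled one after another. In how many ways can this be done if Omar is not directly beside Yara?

There are 5! = 120 arrangements in all. If Omar and Yara are adjacent, merging them into one block gives 2·(4)! = 48 arrangements.
So 120 − 48 = 72 arrangements keep them apart.

72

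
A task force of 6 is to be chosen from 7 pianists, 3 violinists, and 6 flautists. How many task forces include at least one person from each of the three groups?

Total 6-person selections from all 16: C(16,6) = 8008.
Selections missing a whole group: no pianists → C(9,6) = 84; no violinists → C(13,6) = 1716; no flautists → C(10,6) = 210.
Add back selections omitting two groups (i.e. drawn from a single group): C(7,6) + C(3,6) + C(6,6) = 8.
By inclusion–exclusion: 8008 − 2010 + 8 = 6006.

6006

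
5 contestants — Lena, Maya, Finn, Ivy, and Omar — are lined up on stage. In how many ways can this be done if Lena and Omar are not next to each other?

There are 5! = 120 arrangements in all. If Lena and Omar are adjacent, merging them into one block gives 2·(4)! = 48 arrangements.
So 120 − 48 = 72 arrangements keep them apart.

72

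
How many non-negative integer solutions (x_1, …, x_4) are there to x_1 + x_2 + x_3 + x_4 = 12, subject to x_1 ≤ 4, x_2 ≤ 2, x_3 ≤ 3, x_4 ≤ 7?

Ignoring the caps, the number of non-negative solutions to x_1+…+x_4 = 12 is C(15,3) = 455.
Subtract solutions that violate a single cap (substitute x_i' = x_i − (cap_i+1)): x_1 ≥ 5 gives C(10,3) = 120; x_2 ≥ 3 gives C(12,3) = 220; x_3 ≥ 4 gives C(11,3) = 165; x_4 ≥ 8 gives C(7,3) = 35. Together 540.
Add back pairs where two caps are both exceeded: 35 + 20 + 0 + 56 + 4 + 1 = 116.
Subtract triples: 1 + 0 + 0 + 0 = 1.
By inclusion–exclusion the count is 455 − 540 + 116 − 1 = 30.

30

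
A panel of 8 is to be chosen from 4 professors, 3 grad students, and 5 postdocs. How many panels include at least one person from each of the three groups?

485

With no constraint there are C(12,8) = 495 possible selections.
Selections missing a whole group: no professors → C(8,8) = 1; no grad students → C(9,8) = 9; no postdocs → C(7,8) = 0.
Add back selections omitting two groups (i.e. drawn from a single group): C(4,8) + C(3,8) + C(5,8) = 0.
By inclusion–exclusion: 495 − 10 + 0 = 485.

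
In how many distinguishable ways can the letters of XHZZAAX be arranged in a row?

630

XHZZAAX has 7 letters with A appearing twice, X appearing twice, and Z appearing twice.
The number of distinct arrangements is 7!/(2!·2!·2!) = 5040/8 = 630.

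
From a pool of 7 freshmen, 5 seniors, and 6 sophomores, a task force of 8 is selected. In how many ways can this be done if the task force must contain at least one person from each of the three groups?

41811

Unrestricted: C(18,8) = 43758 ways to pick any 8 of the 18.
Subtract selections that omit an entire group: no freshmen → C(11,8) = 165; no seniors → C(13,8) = 1287; no sophomores → C(12,8) = 495.
Add back selections omitting two groups (i.e. drawn from a single group): C(7,8) + C(5,8) + C(6,8) = 0.
By inclusion–exclusion: 43758 − 1947 + 0 = 41811.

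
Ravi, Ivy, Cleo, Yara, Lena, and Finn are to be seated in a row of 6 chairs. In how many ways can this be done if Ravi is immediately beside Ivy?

Treat {Ravi, Ivy} as a single unit. There are 5 units to order, and the pair itself can be ordered 2 ways.
That gives 2 × 5! = 2 × 120 = 240.

240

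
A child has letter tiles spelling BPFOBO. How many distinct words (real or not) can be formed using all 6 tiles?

180

The 6 letters of BPFOBO have repeats: B appearing twice and O appearing twice.
Dividing 6! = 720 by 2!·2! = 4 for the repeated letters gives 180.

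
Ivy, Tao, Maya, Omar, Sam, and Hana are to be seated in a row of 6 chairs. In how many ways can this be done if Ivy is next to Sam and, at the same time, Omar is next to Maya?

96

Treat {Ivy,Sam} as one block (2 orders) and {Omar,Maya} as another (2 orders).
That leaves 4 units to arrange: 2 × 2 × 4! = 4 × 24 = 96.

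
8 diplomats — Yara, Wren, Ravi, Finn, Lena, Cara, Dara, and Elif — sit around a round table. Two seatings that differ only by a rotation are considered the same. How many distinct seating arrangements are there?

5040

Fix one person's seat to break rotational symmetry; the remaining 7 people can be arranged in (7)! = 5040 ways.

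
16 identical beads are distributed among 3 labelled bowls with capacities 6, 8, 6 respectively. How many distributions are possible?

15

By stars and bars, unrestricted non-negative solutions to x_1+…+x_3 = 16 number C(16+2,2) = 153.
Subtract solutions that violate a single cap (substitute x_i' = x_i − (cap_i+1)): x_1 ≥ 7 gives C(11,2) = 55; x_2 ≥ 9 gives C(9,2) = 36; x_3 ≥ 7 gives C(11,2) = 55. Together 146.
Add back pairs where two caps are both exceeded: 1 + 6 + 1 = 8.
By inclusion–exclusion the count is 153 − 146 + 8 = 15.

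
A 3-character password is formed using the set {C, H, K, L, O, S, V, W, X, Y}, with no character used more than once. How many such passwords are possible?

This is a permutation of 3 out of 10: P(10,3) = 10!/7!.
10 × 9 × 8 = 720.

720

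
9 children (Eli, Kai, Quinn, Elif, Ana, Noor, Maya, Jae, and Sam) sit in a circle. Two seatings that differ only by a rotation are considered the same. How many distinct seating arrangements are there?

40320

Fix one person's seat to break rotational symmetry; the remaining 8 people can be arranged in (8)! = 40320 ways.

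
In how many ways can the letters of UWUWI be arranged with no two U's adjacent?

18

Total arrangements of UWUWI: 5!/(2!·2!) = 30.
If the two U's are adjacent, glue them into one block, leaving 4 items to arrange: (4)!/(2!) = 12 ways.
Subtracting, 30 − 12 = 18 arrangements keep the U's apart.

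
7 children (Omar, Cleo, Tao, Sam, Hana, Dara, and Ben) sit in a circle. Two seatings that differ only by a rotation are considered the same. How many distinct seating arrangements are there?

Fix one person's seat to break rotational symmetry; the remaining 6 people can be arranged in (6)! = 720 ways.

720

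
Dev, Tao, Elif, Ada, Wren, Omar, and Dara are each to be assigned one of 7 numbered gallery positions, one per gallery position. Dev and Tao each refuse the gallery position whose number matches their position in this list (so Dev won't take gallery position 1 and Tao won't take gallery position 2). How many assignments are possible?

Let Aᵢ (for i ∈ {1, 2}) be the placements that put person i in their forbidden gallery position. Any j of these fix j positions, leaving (7−j)! ways to fill the rest, and there are C(2,j) ways to pick which j.
By inclusion–exclusion, the number of valid placements is Σ_{j=0}^{2} (−1)^j C(2,j)·(7−j)!.
Computing: 5040 − 1440 + 120 = 3720.

3720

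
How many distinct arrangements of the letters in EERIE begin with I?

Fix I in the first position and arrange the remaining 4 letters.
Those 4 letters have E appearing 3 times, giving (4)!/(3!) = 4.

4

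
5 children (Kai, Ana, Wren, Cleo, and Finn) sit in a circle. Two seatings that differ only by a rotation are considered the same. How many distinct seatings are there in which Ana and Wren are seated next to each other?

12

Treat {Ana, Wren} as one unit (2 internal orders) and seat the resulting 4 units around the table: (3)! circular arrangements.
So 2 × (3)! = 2 × 6 = 12.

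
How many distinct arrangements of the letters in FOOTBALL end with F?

With the last slot taken by F, it remains to arrange the other 7 letters (OOTBALL).
Those 7 letters have L appearing twice and O appearing twice, giving (7)!/(2!·2!) = 1260.

1260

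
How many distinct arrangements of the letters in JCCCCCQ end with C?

Fix C in the last position and arrange the remaining 6 letters.
Those 6 letters have C appearing 4 times, giving (6)!/(4!) = 30.

30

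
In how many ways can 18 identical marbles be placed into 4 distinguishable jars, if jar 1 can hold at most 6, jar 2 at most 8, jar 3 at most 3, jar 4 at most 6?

52

Ignoring the caps, the number of non-negative solutions to x_1+…+x_4 = 18 is C(21,3) = 1330.
Subtract solutions that violate a single cap (substitute x_i' = x_i − (cap_i+1)): x_1 ≥ 7 gives C(14,3) = 364; x_2 ≥ 9 gives C(12,3) = 220; x_3 ≥ 4 gives C(17,3) = 680; x_4 ≥ 7 gives C(14,3) = 364. Together 1628.
Add back pairs where two caps are both exceeded: 10 + 120 + 35 + 56 + 10 + 120 = 351.
Subtract triples: 0 + 0 + 1 + 0 = 1.
By inclusion–exclusion the count is 1330 − 1628 + 351 − 1 = 52.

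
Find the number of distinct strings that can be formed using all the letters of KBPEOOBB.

3360

KBPEOOBB has 8 letters with B appearing 3 times and O appearing twice.
Dividing 8! = 40320 by 3!·2! = 12 for the repeated letters gives 3360.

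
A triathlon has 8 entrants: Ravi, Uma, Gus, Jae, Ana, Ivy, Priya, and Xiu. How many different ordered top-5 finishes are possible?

This is an ordered selection of 5 from 8: P(8,5).
That gives 8 × 7 × 6 × 5 × 4 = 6720.

6720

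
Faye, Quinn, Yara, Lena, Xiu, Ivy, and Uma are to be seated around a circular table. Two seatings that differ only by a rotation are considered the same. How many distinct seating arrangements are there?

Seat Faye anywhere (absorbing the rotational symmetry), then permute the other 6: (6)! = 720.

720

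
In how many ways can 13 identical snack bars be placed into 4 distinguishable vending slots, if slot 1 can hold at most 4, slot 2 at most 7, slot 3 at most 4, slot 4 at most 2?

31

Without the upper bounds there are C(16,3) = 560 ways to split 13 among 4 vending slots.
Subtract solutions that violate a single cap (substitute x_i' = x_i − (cap_i+1)): x_1 ≥ 5 gives C(11,3) = 165; x_2 ≥ 8 gives C(8,3) = 56; x_3 ≥ 5 gives C(11,3) = 165; x_4 ≥ 3 gives C(13,3) = 286. Together 672.
Add back pairs where two caps are both exceeded: 1 + 20 + 56 + 1 + 10 + 56 = 144.
Subtract triples: 0 + 0 + 1 + 0 = 1.
By inclusion–exclusion the count is 560 − 672 + 144 − 1 = 31.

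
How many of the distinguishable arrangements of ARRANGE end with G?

180

Fix G in the last position and arrange the remaining 6 letters.
Those 6 letters have A appearing twice and R appearing twice, giving (6)!/(2!·2!) = 180.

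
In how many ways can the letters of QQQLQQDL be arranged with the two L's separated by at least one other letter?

There are 8!/(5!·2!) = 168 arrangements of QQQLQQDL in total.
Arrangements with the L's together: treat LL as one letter, giving (7)!/(5!) = 42.
Hence 168 − 42 = 126.

126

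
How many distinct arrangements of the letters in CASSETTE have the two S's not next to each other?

3780

There are 8!/(2!·2!·2!) = 5040 arrangements of CASSETTE in total.
Arrangements with the S's together: treat SS as one letter, giving (7)!/(2!·2!) = 1260.
Hence 5040 − 1260 = 3780.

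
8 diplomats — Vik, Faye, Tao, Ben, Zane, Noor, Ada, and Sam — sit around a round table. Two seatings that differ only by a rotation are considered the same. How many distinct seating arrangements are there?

Seat Vik anywhere (absorbing the rotational symmetry), then permute the other 7: (7)! = 5040.

5040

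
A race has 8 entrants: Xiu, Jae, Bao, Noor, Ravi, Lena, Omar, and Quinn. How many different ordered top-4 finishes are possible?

1680

This is an ordered selection of 4 from 8: P(8,4).
That gives 8 × 7 × 6 × 5 = 1680.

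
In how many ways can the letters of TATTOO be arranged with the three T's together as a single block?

Treat the 3 copies of T as a single block. The multiset to arrange is then {TTT, A, O, O}, 4 items in all.
That gives (4)!/(2!) = 12 arrangements.

12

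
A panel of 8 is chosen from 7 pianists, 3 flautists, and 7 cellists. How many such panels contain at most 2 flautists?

Split by how many flautists are chosen (0 through 2).
Sum: C(3,0)·C(14,8) + C(3,1)·C(14,7) + C(3,2)·C(14,6) = 3003 + 10296 + 9009 = 22308.

22308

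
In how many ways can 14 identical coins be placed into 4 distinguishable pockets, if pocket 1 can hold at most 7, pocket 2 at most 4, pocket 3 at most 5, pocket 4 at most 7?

Ignoring the caps, the number of non-negative solutions to x_1+…+x_4 = 14 is C(17,3) = 680.
Subtract solutions that violate a single cap (substitute x_i' = x_i − (cap_i+1)): x_1 ≥ 8 gives C(9,3) = 84; x_2 ≥ 5 gives C(12,3) = 220; x_3 ≥ 6 gives C(11,3) = 165; x_4 ≥ 8 gives C(9,3) = 84. Together 553.
Add back pairs where two caps are both exceeded: 4 + 1 + 0 + 20 + 4 + 1 = 30.
By inclusion–exclusion the count is 680 − 553 + 30 = 157.

157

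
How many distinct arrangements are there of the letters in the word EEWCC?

30

Letter multiplicities in EEWCC: C×2, E×2, W×1.
The number of distinct arrangements is 5!/(2!·2!) = 120/4 = 30.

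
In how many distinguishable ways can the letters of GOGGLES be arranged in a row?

GOGGLES has 7 letters with G appearing 3 times.
The number of distinct arrangements is 7!/(3!) = 5040/6 = 840.

840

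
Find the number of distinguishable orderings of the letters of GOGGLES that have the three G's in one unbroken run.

120

Treat the 3 copies of G as a single block. The multiset to arrange is then {GGG, E, L, O, S}, 5 items in all.
All 5 items are distinct, so there are (5)! = 120 arrangements.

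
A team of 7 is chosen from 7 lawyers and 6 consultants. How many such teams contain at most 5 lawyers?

1673

Split by how many lawyers are chosen (0 through 5).
Sum: C(7,0)·C(6,7) + C(7,1)·C(6,6) + C(7,2)·C(6,5) + C(7,3)·C(6,4) + C(7,4)·C(6,3) + C(7,5)·C(6,2) = 0 + 7 + 126 + 525 + 700 + 315 = 1673.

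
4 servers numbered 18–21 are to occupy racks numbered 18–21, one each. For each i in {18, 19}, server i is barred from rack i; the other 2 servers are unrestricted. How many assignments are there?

14

Let Aᵢ (for i ∈ {18, 19}) be the placements that put server i in its forbidden rack. Any j of these fix j positions, leaving (4−j)! ways to fill the rest, and there are C(2,j) ways to pick which j.
By inclusion–exclusion, the number of valid placements is Σ_{j=0}^{2} (−1)^j C(2,j)·(4−j)!.
Computing: 24 − 12 + 2 = 14.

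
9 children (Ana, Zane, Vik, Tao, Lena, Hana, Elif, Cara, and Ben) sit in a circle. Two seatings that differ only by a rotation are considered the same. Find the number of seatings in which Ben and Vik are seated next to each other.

Glue Ben and Vik into a block (2 internal orders). Seating 8 units around a circle gives (7)! arrangements.
So 2 × (7)! = 2 × 5040 = 10080.

10080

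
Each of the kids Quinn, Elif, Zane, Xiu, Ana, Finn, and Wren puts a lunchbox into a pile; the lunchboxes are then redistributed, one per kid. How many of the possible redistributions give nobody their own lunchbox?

This is the derangement count D_7: permutations of 7 items with no fixed point.
By inclusion–exclusion this is Σ_{j=0}^{7} (−1)^j C(7,j)·(7−j)!.
Computing: 5040 − 5040 + 2520 − 840 + 210 − 42 + 7 − 1 = 1854.

1854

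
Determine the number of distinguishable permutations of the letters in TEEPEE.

30

TEEPEE has 6 letters with E appearing 4 times.
So there are 6! / (4!) = 30 distinguishable arrangements.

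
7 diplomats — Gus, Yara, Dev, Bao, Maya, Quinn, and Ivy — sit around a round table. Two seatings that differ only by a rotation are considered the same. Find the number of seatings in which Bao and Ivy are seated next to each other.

240

Treat {Bao, Ivy} as one unit (2 internal orders) and seat the resulting 6 units around the table: (5)! circular arrangements.
So 2 × (5)! = 2 × 120 = 240.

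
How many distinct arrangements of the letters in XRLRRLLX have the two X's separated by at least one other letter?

There are 8!/(3!·3!·2!) = 560 arrangements of XRLRRLLX in total.
Arrangements with the X's together: treat XX as one letter, giving (7)!/(3!·3!) = 140.
Subtracting, 560 − 140 = 420 arrangements keep the X's apart.

420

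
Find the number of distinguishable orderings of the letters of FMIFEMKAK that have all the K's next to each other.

10080

Treat the 2 copies of K as a single block. The multiset to arrange is then {KK, A, E, F, F, I, M, M}, 8 items in all.
That gives (8)!/(2!·2!) = 10080 arrangements.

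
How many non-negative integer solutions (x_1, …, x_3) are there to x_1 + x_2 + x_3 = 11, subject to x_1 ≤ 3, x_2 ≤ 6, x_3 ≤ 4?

By stars and bars, unrestricted non-negative solutions to x_1+…+x_3 = 11 number C(11+2,2) = 78.
Subtract solutions that violate a single cap (substitute x_i' = x_i − (cap_i+1)): x_1 ≥ 4 gives C(9,2) = 36; x_2 ≥ 7 gives C(6,2) = 15; x_3 ≥ 5 gives C(8,2) = 28. Together 79.
Add back pairs where two caps are both exceeded: 1 + 6 + 0 = 7.
By inclusion–exclusion the count is 78 − 79 + 7 = 6.

6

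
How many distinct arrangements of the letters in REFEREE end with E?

Fix E in the last position and arrange the remaining 6 letters.
Those 6 letters have E appearing 3 times and R appearing twice, giving (6)!/(3!·2!) = 60.

60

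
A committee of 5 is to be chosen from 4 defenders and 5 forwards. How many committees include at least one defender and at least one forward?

125

With no constraint there are C(9,5) = 126 possible selections.
Selections missing a whole group: no defenders → C(5,5) = 1; no forwards → C(4,5) = 0.
Both groups omitted at once is impossible, so 126 − 1 = 125.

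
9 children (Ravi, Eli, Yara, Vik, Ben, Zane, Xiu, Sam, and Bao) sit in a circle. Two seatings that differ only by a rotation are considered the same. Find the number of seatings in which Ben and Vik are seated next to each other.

Treat {Ben, Vik} as one unit (2 internal orders) and seat the resulting 8 units around the table: (7)! circular arrangements.
So 2 × (7)! = 2 × 5040 = 10080.

10080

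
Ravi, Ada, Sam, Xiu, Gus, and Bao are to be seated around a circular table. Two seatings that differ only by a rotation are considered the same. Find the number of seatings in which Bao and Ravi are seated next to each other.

48

Glue Bao and Ravi into a block (2 internal orders). Seating 5 units around a circle gives (4)! arrangements.
So 2 × (4)! = 2 × 24 = 48.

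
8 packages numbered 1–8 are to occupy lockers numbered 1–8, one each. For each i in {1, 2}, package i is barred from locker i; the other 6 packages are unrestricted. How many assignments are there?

Let Aᵢ (for i ∈ {1, 2}) be the placements that put package i in its forbidden locker. Any j of these fix j positions, leaving (8−j)! ways to fill the rest, and there are C(2,j) ways to pick which j.
By inclusion–exclusion, the number of valid placements is Σ_{j=0}^{2} (−1)^j C(2,j)·(8−j)!.
Computing: 40320 − 10080 + 720 = 30960.

30960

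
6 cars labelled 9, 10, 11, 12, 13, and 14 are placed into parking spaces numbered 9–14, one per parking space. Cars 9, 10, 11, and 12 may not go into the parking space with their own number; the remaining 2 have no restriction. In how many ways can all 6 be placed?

362

Let Aᵢ (for 9 ≤ i ≤ 12) be the placements that put car i in its forbidden parking space. Any j of these fix j positions, leaving (6−j)! ways to fill the rest, and there are C(4,j) ways to pick which j.
By inclusion–exclusion, the number of valid placements is Σ_{j=0}^{4} (−1)^j C(4,j)·(6−j)!.
Computing: 720 − 480 + 144 − 24 + 2 = 362.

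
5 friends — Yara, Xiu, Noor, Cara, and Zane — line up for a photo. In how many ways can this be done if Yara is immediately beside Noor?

48

Place the 3 others and the Yara-Noor pair as 4 objects in a line; the pair has 2 internal arrangements.
So the count is 2·(4)! = 48.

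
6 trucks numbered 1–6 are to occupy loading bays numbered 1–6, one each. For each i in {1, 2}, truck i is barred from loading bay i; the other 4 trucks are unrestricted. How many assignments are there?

504

Let Aᵢ (for i ∈ {1, 2}) be the placements that put truck i in its forbidden loading bay. Any j of these fix j positions, leaving (6−j)! ways to fill the rest, and there are C(2,j) ways to pick which j.
By inclusion–exclusion, the number of valid placements is Σ_{j=0}^{2} (−1)^j C(2,j)·(6−j)!.
Computing: 720 − 240 + 24 = 504.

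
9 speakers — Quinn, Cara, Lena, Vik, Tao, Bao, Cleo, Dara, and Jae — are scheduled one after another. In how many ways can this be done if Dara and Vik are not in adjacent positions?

282240

Of the 9! = 362880 arrangements, those with Dara and Vik adjacent number 2 × 8! = 80640 (treat the pair as a block with 2 internal orders).
So 362880 − 80640 = 282240 arrangements keep them apart.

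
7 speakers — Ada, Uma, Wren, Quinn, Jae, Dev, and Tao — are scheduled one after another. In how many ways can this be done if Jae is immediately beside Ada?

Place the 5 others and the Jae-Ada pair as 6 objects in a line; the pair has 2 internal arrangements.
That gives 2 × 6! = 2 × 720 = 1440.

1440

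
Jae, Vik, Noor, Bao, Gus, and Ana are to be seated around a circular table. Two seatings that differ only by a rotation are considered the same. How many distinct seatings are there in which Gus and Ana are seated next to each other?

48

Treat {Gus, Ana} as one unit (2 internal orders) and seat the resulting 5 units around the table: (4)! circular arrangements.
So 2 × (4)! = 2 × 24 = 48.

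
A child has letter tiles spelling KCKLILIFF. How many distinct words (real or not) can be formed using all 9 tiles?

KCKLILIFF has 9 letters with F appearing twice, I appearing twice, K appearing twice, and L appearing twice.
The number of distinct arrangements is 9!/(2!·2!·2!·2!) = 362880/16 = 22680.

22680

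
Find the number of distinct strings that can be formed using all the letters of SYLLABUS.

The 8 letters of SYLLABUS have repeats: L appearing twice and S appearing twice.
Dividing 8! = 40320 by 2!·2! = 4 for the repeated letters gives 10080.

10080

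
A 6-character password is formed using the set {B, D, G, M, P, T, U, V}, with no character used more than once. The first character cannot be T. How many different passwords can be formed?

17640

The first character has 8−1 = 7 choices (anything except T).
The remaining 5 characters are filled from the other 7 symbols without repetition: 7 × 6 × 5 × 4 × 3 = 2520.
Total: 7 × 2520 = 17640.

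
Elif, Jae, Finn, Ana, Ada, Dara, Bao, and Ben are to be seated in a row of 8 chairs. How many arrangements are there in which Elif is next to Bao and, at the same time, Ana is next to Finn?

Treat {Elif,Bao} as one block (2 orders) and {Ana,Finn} as another (2 orders).
That leaves 6 units to arrange: 2 × 2 × 6! = 4 × 720 = 2880.

2880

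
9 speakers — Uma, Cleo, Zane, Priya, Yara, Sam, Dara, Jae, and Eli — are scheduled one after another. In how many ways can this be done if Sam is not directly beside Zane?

There are 9! = 362880 arrangements in all. If Sam and Zane are adjacent, merging them into one block gives 2·(8)! = 80640 arrangements.
So 362880 − 80640 = 282240 arrangements keep them apart.

282240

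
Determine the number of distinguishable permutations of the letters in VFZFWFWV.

1680

VFZFWFWV has 8 letters with F appearing 3 times, V appearing twice, and W appearing twice.
So there are 8! / (3!·2!·2!) = 1680 distinguishable arrangements.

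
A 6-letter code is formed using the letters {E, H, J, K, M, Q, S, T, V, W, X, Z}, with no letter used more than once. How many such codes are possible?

This is a permutation of 6 out of 12: P(12,6) = 12!/6!.
That product is 12 × 11 × 10 × 9 × 8 × 7 = 665280.

665280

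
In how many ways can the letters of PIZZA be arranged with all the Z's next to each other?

24

Treat the 2 copies of Z as a single block. The multiset to arrange is then {ZZ, A, I, P}, 4 items in all.
All 4 items are distinct, so there are (4)! = 24 arrangements.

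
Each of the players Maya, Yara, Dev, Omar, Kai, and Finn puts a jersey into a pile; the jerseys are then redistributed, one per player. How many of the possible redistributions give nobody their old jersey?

Count assignments avoiding every fixed point. For any j of the 6 players fixed to their old jersey, the other 6−j can be arranged in (6−j)! ways.
By inclusion–exclusion this is Σ_{j=0}^{6} (−1)^j C(6,j)·(6−j)!.
Computing: 720 − 720 + 360 − 120 + 30 − 6 + 1 = 265.

265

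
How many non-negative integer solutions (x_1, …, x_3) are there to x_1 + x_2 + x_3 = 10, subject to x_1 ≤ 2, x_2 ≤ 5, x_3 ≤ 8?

Ignoring the caps, the number of non-negative solutions to x_1+…+x_3 = 10 is C(12,2) = 66.
Subtract solutions that violate a single cap (substitute x_i' = x_i − (cap_i+1)): x_1 ≥ 3 gives C(9,2) = 36; x_2 ≥ 6 gives C(6,2) = 15; x_3 ≥ 9 gives C(3,2) = 3. Together 54.
Add back pairs where two caps are both exceeded: 3 + 0 + 0 = 3.
By inclusion–exclusion the count is 66 − 54 + 3 = 15.

15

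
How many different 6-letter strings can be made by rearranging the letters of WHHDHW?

The 6 letters of WHHDHW have repeats: H appearing 3 times and W appearing twice.
The number of distinct arrangements is 6!/(3!·2!) = 720/12 = 60.

60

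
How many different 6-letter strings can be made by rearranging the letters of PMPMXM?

Letter multiplicities in PMPMXM: M×3, P×2, X×1.
So there are 6! / (3!·2!) = 60 distinguishable arrangements.

60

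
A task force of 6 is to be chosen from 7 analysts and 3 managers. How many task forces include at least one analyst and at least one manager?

203

Total 6-person selections from all 10: C(10,6) = 210.
Selections missing a whole group: no analysts → C(3,6) = 0; no managers → C(7,6) = 7.
Both groups omitted at once is impossible, so 210 − 7 = 203.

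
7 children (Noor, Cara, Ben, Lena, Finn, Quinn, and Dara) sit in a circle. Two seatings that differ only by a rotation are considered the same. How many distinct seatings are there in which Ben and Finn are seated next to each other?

Treat {Ben, Finn} as one unit (2 internal orders) and seat the resulting 6 units around the table: (5)! circular arrangements.
So 2 × (5)! = 2 × 120 = 240.

240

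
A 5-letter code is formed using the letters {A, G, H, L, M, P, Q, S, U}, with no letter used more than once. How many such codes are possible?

With no repetition, fill the 5 letters in order: 9 choices, then 8, down to 5.
That product is 9 × 8 × 7 × 6 × 5 = 15120.

15120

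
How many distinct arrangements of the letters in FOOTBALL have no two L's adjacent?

Total arrangements of FOOTBALL: 8!/(2!·2!) = 10080.
Arrangements with the L's together: treat LL as one letter, giving (7)!/(2!) = 2520.
Subtracting, 10080 − 2520 = 7560 arrangements keep the L's apart.

7560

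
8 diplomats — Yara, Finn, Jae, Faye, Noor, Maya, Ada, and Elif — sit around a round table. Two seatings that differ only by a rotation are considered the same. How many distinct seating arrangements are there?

Around a circle, 8 distinct people have 8!/8 = (7)! = 5040 rotationally distinct seatings.

5040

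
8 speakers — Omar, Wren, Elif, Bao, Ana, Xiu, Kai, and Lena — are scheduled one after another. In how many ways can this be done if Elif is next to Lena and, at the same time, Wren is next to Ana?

Treat {Elif,Lena} as one block (2 orders) and {Wren,Ana} as another (2 orders).
That leaves 6 units to arrange: 2 × 2 × 6! = 4 × 720 = 2880.

2880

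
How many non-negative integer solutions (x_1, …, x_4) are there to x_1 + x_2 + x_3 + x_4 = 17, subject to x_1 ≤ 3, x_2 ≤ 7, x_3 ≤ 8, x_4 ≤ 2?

By stars and bars, unrestricted non-negative solutions to x_1+…+x_4 = 17 number C(17+3,3) = 1140.
Subtract solutions that violate a single cap (substitute x_i' = x_i − (cap_i+1)): x_1 ≥ 4 gives C(16,3) = 560; x_2 ≥ 8 gives C(12,3) = 220; x_3 ≥ 9 gives C(11,3) = 165; x_4 ≥ 3 gives C(17,3) = 680. Together 1625.
Add back pairs where two caps are both exceeded: 56 + 35 + 286 + 1 + 84 + 56 = 518.
Subtract triples: 0 + 10 + 4 + 0 = 14.
By inclusion–exclusion the count is 1140 − 1625 + 518 − 14 = 19.

19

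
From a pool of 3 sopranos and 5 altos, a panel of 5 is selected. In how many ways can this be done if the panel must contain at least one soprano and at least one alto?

Unrestricted: C(8,5) = 56 ways to pick any 5 of the 8.
Selections missing a whole group: no sopranos → C(5,5) = 1; no altos → C(3,5) = 0.
Both groups omitted at once is impossible, so 56 − 1 = 55.

55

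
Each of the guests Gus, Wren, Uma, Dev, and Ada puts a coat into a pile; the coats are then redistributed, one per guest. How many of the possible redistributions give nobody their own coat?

44

Let Aᵢ be the assignments in which guest i gets their own coat. We want the size of the complement of A₁∪…∪A_5.
By inclusion–exclusion this is Σ_{j=0}^{5} (−1)^j C(5,j)·(5−j)!.
Computing: 120 − 120 + 60 − 20 + 5 − 1 = 44.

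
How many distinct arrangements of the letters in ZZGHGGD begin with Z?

120

With the first slot taken by Z, it remains to arrange the other 6 letters (ZGHGGD).
Those 6 letters have G appearing 3 times, giving (6)!/(3!) = 120.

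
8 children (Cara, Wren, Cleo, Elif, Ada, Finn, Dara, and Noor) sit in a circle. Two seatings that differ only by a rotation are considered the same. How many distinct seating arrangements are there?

Around a circle, 8 distinct people have 8!/8 = (7)! = 5040 rotationally distinct seatings.

5040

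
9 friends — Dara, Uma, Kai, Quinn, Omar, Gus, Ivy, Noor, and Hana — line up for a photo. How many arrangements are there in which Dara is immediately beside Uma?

Place the 7 others and the Dara-Uma pair as 8 objects in a line; the pair has 2 internal arrangements.
So the count is 2·(8)! = 80640.

80640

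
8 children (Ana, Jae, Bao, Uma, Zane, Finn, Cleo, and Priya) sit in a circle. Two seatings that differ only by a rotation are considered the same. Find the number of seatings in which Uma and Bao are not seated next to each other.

3600

All circular seatings of 8 people number (7)! = 5040.
Seatings with Uma beside Bao: treat them as a block with 2 internal orders, giving 2 × (6)! = 1440.
Subtracting, 5040 − 1440 = 3600.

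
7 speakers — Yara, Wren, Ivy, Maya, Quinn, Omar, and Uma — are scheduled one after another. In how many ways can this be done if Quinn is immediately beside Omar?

Glue Quinn and Omar into one block (2 internal orders), leaving 6 units to arrange in a row.
That gives 2 × 6! = 2 × 720 = 1440.

1440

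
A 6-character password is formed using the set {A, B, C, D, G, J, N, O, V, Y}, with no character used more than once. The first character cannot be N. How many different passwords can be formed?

136080

The first character has 10−1 = 9 choices (anything except N).
The remaining 5 characters are filled from the other 9 symbols without repetition: 9 × 8 × 7 × 6 × 5 = 15120.
Total: 9 × 15120 = 136080.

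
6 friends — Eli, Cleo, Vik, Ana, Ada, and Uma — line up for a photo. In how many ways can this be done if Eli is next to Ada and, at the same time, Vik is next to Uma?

96

Treat {Eli,Ada} as one block (2 orders) and {Vik,Uma} as another (2 orders).
That leaves 4 units to arrange: 2 × 2 × 4! = 4 × 24 = 96.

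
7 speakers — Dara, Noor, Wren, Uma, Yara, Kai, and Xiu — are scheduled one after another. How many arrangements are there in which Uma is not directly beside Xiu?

Of the 7! = 5040 arrangements, those with Uma and Xiu adjacent number 2 × 6! = 1440 (treat the pair as a block with 2 internal orders).
So 5040 − 1440 = 3600 arrangements keep them apart.

3600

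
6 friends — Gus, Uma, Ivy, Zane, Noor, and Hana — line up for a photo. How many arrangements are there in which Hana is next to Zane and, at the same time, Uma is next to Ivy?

Treat {Hana,Zane} as one block (2 orders) and {Uma,Ivy} as another (2 orders).
That leaves 4 units to arrange: 2 × 2 × 4! = 4 × 24 = 96.

96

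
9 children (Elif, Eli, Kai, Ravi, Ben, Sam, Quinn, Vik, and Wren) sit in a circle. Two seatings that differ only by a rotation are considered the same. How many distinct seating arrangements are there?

Around a circle, 9 distinct people have 9!/9 = (8)! = 40320 rotationally distinct seatings.

40320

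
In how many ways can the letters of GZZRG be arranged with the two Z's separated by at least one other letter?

There are 5!/(2!·2!) = 30 arrangements of GZZRG in total.
Arrangements with the Z's together: treat ZZ as one letter, giving (4)!/(2!) = 12.
Hence 30 − 12 = 18.

18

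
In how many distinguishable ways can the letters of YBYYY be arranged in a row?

5

Letter multiplicities in YBYYY: B×1, Y×4.
So there are 5! / (4!) = 5 distinguishable arrangements.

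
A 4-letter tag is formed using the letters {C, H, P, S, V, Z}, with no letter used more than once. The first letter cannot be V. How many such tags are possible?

The first letter has 6−1 = 5 choices (anything except V).
The remaining 3 letters are filled from the other 5 symbols without repetition: 5 × 4 × 3 = 60.
Total: 5 × 60 = 300.

300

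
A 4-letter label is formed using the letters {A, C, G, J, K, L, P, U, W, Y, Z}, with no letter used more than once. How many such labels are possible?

7920

With no repetition, fill the 4 letters in order: 11 choices, then 10, down to 8.
That product is 11 × 10 × 9 × 8 = 7920.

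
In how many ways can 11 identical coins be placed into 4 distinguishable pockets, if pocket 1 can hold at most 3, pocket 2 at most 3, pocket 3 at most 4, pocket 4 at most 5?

Without the upper bounds there are C(14,3) = 364 ways to split 11 among 4 pockets.
Subtract solutions that violate a single cap (substitute x_i' = x_i − (cap_i+1)): x_1 ≥ 4 gives C(10,3) = 120; x_2 ≥ 4 gives C(10,3) = 120; x_3 ≥ 5 gives C(9,3) = 84; x_4 ≥ 6 gives C(8,3) = 56. Together 380.
Add back pairs where two caps are both exceeded: 20 + 10 + 4 + 10 + 4 + 1 = 49.
By inclusion–exclusion the count is 364 − 380 + 49 = 33.

33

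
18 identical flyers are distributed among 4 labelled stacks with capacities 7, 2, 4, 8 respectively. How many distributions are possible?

Without the upper bounds there are C(21,3) = 1330 ways to split 18 among 4 stacks.
Subtract solutions that violate a single cap (substitute x_i' = x_i − (cap_i+1)): x_1 ≥ 8 gives C(13,3) = 286; x_2 ≥ 3 gives C(18,3) = 816; x_3 ≥ 5 gives C(16,3) = 560; x_4 ≥ 9 gives C(12,3) = 220. Together 1882.
Add back pairs where two caps are both exceeded: 120 + 56 + 4 + 286 + 84 + 35 = 585.
Subtract triples: 10 + 0 + 0 + 4 = 14.
By inclusion–exclusion the count is 1330 − 1882 + 585 − 14 = 19.

19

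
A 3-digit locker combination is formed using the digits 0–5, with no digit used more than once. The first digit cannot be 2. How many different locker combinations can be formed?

100

The first digit has 6−1 = 5 choices (anything except 2).
The remaining 2 digits are filled from the other 5 symbols without repetition: 5 × 4 = 20.
Total: 5 × 20 = 100.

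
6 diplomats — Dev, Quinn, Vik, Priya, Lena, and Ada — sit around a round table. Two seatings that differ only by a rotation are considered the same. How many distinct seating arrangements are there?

Fix one person's seat to break rotational symmetry; the remaining 5 people can be arranged in (5)! = 120 ways.

120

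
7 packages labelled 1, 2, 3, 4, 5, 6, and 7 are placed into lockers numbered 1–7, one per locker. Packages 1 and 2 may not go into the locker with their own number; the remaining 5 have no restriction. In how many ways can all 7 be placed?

3720

Let Aᵢ (for i ∈ {1, 2}) be the placements that put package i in its forbidden locker. Any j of these fix j positions, leaving (7−j)! ways to fill the rest, and there are C(2,j) ways to pick which j.
By inclusion–exclusion, the number of valid placements is Σ_{j=0}^{2} (−1)^j C(2,j)·(7−j)!.
Computing: 5040 − 1440 + 120 = 3720.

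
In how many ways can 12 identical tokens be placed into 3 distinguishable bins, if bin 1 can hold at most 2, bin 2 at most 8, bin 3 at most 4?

6

Ignoring the caps, the number of non-negative solutions to x_1+…+x_3 = 12 is C(14,2) = 91.
Subtract solutions that violate a single cap (substitute x_i' = x_i − (cap_i+1)): x_1 ≥ 3 gives C(11,2) = 55; x_2 ≥ 9 gives C(5,2) = 10; x_3 ≥ 5 gives C(9,2) = 36. Together 101.
Add back pairs where two caps are both exceeded: 1 + 15 + 0 = 16.
By inclusion–exclusion the count is 91 − 101 + 16 = 6.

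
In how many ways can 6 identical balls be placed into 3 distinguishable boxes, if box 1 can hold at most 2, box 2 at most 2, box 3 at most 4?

6

By stars and bars, unrestricted non-negative solutions to x_1+…+x_3 = 6 number C(6+2,2) = 28.
Subtract solutions that violate a single cap (substitute x_i' = x_i − (cap_i+1)): x_1 ≥ 3 gives C(5,2) = 10; x_2 ≥ 3 gives C(5,2) = 10; x_3 ≥ 5 gives C(3,2) = 3. Together 23.
Add back pairs where two caps are both exceeded: 1 + 0 + 0 = 1.
By inclusion–exclusion the count is 28 − 23 + 1 = 6.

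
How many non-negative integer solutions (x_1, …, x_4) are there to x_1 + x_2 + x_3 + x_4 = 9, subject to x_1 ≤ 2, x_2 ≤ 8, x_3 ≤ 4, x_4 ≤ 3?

59

Ignoring the caps, the number of non-negative solutions to x_1+…+x_4 = 9 is C(12,3) = 220.
Subtract solutions that violate a single cap (substitute x_i' = x_i − (cap_i+1)): x_1 ≥ 3 gives C(9,3) = 84; x_2 ≥ 9 gives C(3,3) = 1; x_3 ≥ 5 gives C(7,3) = 35; x_4 ≥ 4 gives C(8,3) = 56. Together 176.
Add back pairs where two caps are both exceeded: 0 + 4 + 10 + 0 + 0 + 1 = 15.
By inclusion–exclusion the count is 220 − 176 + 15 = 59.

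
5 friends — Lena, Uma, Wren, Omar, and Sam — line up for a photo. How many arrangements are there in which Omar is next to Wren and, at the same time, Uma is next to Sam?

Treat {Omar,Wren} as one block (2 orders) and {Uma,Sam} as another (2 orders).
That leaves 3 units to arrange: 2 × 2 × 3! = 4 × 6 = 24.

24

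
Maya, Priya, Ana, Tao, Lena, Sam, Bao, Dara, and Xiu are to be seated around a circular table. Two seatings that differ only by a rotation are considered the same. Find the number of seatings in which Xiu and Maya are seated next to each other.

Treat {Xiu, Maya} as one unit (2 internal orders) and seat the resulting 8 units around the table: (7)! circular arrangements.
So 2 × (7)! = 2 × 5040 = 10080.

10080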